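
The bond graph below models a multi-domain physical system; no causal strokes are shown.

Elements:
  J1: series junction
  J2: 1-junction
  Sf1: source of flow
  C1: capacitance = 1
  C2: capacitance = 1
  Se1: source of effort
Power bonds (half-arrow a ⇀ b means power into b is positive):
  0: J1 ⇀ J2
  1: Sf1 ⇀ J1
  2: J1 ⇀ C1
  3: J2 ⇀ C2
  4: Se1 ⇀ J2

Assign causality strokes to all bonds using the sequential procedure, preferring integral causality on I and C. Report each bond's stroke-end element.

#0 |J1
#1 |Sf1
#2 |J1
#3 |J2
#4 |J2

b1 stroke→Sf1  (Sf1 (Sf) sets flow on bond)
b4 stroke→J2  (Se1 (Se) sets effort on bond)
b0 stroke→J1  (J1 flow already set via bond 1)
b2 stroke→J1  (J1: bond 1 brought flow, rest push out)
b3 stroke→J2  (J2 flow already set via bond 0)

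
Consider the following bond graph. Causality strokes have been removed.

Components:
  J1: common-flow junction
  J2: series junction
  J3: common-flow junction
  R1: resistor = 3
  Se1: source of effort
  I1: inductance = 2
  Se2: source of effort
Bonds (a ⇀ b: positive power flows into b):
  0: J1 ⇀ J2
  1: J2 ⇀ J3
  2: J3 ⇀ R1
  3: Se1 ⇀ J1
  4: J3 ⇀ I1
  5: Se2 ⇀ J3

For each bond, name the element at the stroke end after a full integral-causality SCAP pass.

#3 →J1  (Se1 (Se) sets effort on bond)
#5 →J3  (Se2 (Se) sets effort on bond)
#0 →J2  (J1 needs exactly one f-in)
#1 →J3  (J2: last free bond brings flow in)
#4 →I1  (I1 outputs flow p/I1)
#2 →J3  (common-f at J3 fixed by 4)

β0 →J2
β1 →J3
β2 →J3
β3 →J1
β4 →I1
β5 →J3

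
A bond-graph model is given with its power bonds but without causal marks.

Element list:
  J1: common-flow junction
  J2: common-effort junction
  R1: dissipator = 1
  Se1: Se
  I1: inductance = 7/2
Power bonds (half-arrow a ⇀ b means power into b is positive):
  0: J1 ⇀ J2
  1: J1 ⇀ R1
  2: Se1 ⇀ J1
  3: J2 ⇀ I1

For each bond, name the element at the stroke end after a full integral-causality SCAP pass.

bond 0 stroke at J2
bond 1 stroke at J1
bond 2 stroke at J1
bond 3 stroke at I1

b2 stroke at J1  (Se1 (Se) sets effort on bond)
b3 stroke at I1  (I1: I, integral causality)
b0 stroke at J2  (closing 0-jn rule on J2)
b1 stroke at J1  (1-jn J1 has f-setter on 0)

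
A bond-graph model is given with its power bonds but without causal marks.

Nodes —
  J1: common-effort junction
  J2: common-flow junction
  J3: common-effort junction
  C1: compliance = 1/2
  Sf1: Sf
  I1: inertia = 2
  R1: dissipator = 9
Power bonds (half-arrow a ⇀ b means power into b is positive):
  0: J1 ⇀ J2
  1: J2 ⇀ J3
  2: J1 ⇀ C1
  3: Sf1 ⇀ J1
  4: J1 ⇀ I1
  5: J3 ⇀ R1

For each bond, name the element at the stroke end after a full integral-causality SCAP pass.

bond 0 stroke at J2
bond 1 stroke at J3
bond 2 stroke at J1
bond 3 stroke at Sf1
bond 4 stroke at I1
bond 5 stroke at R1

β3 →Sf1  (Sf1 (Sf) sets flow on bond)
β2 →J1  (C1 outputs effort q/C1)
β0 →J2  (J1: bond 2 brought effort, rest push out)
β4 →I1  (J1: bond 2 brought effort, rest push out)
β1 →J3  (J2 needs exactly one f-in)
β5 →R1  (J3 effort already set via bond 1)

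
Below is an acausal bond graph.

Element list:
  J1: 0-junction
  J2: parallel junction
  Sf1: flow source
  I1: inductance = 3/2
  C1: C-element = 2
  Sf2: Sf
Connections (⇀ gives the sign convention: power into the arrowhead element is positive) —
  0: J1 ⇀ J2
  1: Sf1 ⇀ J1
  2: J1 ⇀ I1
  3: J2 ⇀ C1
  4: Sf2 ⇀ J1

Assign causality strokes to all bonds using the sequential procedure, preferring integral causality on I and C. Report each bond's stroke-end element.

#1 |Sf1  (Sf1 fixes flow; stroke at Sf1)
#4 |Sf2  (source Sf2 imposes f)
#2 |I1  (prefer integral on I1)
#0 |J1  (J1: last free bond brings effort in)
#3 |J2  (only one effort-in slot at J2)

bond 0 |J1
bond 1 |Sf1
bond 2 |I1
bond 3 |J2
bond 4 |Sf2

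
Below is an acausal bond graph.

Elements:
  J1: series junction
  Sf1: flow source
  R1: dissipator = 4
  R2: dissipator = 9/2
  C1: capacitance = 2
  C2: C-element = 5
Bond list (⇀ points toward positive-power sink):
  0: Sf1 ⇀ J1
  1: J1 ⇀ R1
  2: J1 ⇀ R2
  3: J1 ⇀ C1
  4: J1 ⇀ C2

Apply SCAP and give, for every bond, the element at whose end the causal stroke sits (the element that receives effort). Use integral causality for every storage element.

β0 |Sf1  (source Sf1 imposes f)
β1 |J1  (1-jn J1 has f-setter on 0)
β2 |J1  (J1: bond 0 brought flow, rest push out)
β3 |J1  (1-jn J1 has f-setter on 0)
β4 |J1  (J1: bond 0 brought flow, rest push out)

β0 →Sf1
β1 →J1
β2 →J1
β3 →J1
β4 →J1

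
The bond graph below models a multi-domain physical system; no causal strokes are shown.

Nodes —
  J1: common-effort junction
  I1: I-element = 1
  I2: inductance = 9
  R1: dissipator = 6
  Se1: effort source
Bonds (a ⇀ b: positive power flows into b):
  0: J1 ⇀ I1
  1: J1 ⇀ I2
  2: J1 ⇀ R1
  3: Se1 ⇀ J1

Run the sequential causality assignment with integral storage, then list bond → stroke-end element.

β0 →I1
β1 →I2
β2 →R1
β3 →J1

#3 stroke→J1  (Se1: effort source, stroke at far end)
#0 stroke→I1  (J1: bond 3 brought effort, rest push out)
#1 stroke→I2  (J1: bond 3 brought effort, rest push out)
#2 stroke→R1  (0-jn J1 has e-setter on 3)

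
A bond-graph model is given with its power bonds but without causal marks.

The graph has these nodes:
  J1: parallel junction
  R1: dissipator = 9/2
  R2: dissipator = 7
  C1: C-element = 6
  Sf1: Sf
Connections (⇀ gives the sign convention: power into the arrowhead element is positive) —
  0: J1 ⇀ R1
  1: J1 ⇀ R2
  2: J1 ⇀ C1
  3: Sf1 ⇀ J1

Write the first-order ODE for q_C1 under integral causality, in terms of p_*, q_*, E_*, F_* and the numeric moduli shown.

dq_C1/dt = F_Sf1 - 23*q_C1/378

#3 |Sf1  (Sf1 (Sf) sets flow on bond)
#2 |J1  (prefer integral on C1)
#0 |R1  (J1 effort already set via bond 2)
#1 |R2  (common-e at J1 fixed by 2)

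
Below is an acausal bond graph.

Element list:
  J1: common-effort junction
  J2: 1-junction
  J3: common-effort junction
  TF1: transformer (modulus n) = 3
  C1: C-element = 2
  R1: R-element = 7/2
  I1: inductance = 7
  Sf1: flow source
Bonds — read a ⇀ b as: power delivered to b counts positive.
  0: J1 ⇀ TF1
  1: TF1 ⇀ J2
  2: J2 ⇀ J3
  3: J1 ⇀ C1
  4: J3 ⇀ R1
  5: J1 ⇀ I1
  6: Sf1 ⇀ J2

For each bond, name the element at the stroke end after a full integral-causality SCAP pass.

#6 →Sf1  (Sf1 (Sf) sets flow on bond)
#1 →J2  (J2 flow already set via bond 6)
#2 →J2  (common-f at J2 fixed by 6)
#4 →J3  (J3 needs exactly one e-in)
#0 →TF1  (TF TF1: opposite of bond 1)
#3 →J1  (C1: C, integral causality)
#5 →I1  (common-e at J1 fixed by 3)

β0 |TF1
β1 |J2
β2 |J2
β3 |J1
β4 |J3
β5 |I1
β6 |Sf1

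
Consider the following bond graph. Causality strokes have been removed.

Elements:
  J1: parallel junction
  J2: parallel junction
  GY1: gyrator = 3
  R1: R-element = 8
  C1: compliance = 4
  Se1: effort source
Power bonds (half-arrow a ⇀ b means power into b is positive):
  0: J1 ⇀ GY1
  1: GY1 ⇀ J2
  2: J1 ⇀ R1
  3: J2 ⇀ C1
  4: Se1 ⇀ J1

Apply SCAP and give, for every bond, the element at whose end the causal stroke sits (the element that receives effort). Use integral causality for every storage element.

β0 |GY1
β1 |GY1
β2 |R1
β3 |J2
β4 |J1

#4 stroke at J1  (source Se1 imposes e)
#0 stroke at GY1  (0-jn J1 has e-setter on 4)
#2 stroke at R1  (J1: bond 4 brought effort, rest push out)
#1 stroke at GY1  (GY GY1: same side as bond 0)
#3 stroke at J2  (closing 0-jn rule on J2)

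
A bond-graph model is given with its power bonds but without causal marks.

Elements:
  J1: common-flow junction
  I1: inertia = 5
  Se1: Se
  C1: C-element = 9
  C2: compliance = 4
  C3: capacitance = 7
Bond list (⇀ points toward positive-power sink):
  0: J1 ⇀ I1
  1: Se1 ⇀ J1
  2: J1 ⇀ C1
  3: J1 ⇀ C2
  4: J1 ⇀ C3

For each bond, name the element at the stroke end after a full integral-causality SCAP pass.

β0 →I1
β1 →J1
β2 →J1
β3 →J1
β4 →J1

#1 stroke at J1  (Se1: effort source, stroke at far end)
#0 stroke at I1  (I1 outputs flow p/I1)
#2 stroke at J1  (1-jn J1 has f-setter on 0)
#3 stroke at J1  (1-jn J1 has f-setter on 0)
#4 stroke at J1  (J1: bond 0 brought flow, rest push out)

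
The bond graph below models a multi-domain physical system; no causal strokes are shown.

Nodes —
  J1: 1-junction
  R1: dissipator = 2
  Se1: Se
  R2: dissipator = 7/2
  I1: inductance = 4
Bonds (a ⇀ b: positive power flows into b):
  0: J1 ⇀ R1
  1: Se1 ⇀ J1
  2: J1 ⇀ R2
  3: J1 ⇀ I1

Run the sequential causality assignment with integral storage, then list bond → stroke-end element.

bond 1 stroke at J1  (Se1 (Se) sets effort on bond)
bond 3 stroke at I1  (prefer integral on I1)
bond 0 stroke at J1  (J1: bond 3 brought flow, rest push out)
bond 2 stroke at J1  (common-f at J1 fixed by 3)

b0 →J1
b1 →J1
b2 →J1
b3 →I1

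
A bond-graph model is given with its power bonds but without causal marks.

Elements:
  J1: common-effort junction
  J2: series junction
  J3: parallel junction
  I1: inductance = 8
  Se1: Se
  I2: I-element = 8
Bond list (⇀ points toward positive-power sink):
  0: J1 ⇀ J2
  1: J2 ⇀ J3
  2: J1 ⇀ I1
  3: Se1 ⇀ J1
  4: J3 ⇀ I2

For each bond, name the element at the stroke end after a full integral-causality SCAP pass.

b3 |J1  (source Se1 imposes e)
b0 |J2  (0-jn J1 has e-setter on 3)
b2 |I1  (common-e at J1 fixed by 3)
b1 |J3  (J2 needs exactly one f-in)
b4 |I2  (0-jn J3 has e-setter on 1)

β0 →J2
β1 →J3
β2 →I1
β3 →J1
β4 →I2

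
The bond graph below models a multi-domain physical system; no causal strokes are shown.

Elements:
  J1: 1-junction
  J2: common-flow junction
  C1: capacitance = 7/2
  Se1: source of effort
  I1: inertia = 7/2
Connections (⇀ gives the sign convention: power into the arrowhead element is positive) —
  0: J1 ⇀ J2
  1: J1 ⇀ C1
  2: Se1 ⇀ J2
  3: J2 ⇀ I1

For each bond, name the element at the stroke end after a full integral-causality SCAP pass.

b2 |J2  (Se1: effort source, stroke at far end)
b1 |J1  (prefer integral on C1)
b0 |J2  (closing 1-jn rule on J1)
b3 |I1  (only one flow-in slot at J2)

b0 stroke at J2
b1 stroke at J1
b2 stroke at J2
b3 stroke at I1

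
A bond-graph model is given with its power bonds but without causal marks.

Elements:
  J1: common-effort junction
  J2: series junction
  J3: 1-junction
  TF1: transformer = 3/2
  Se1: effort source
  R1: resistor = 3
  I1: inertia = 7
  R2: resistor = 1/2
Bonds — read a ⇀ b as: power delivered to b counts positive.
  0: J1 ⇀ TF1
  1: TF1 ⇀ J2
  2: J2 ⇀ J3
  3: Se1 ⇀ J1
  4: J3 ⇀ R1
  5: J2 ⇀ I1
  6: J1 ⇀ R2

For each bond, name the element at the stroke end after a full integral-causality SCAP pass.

bond 3 stroke at J1  (Se1: effort source, stroke at far end)
bond 0 stroke at TF1  (J1 effort already set via bond 3)
bond 6 stroke at R2  (J1: bond 3 brought effort, rest push out)
bond 1 stroke at J2  (TF1 one-in-one-out from 0)
bond 5 stroke at I1  (I1 outputs flow p/I1)
bond 2 stroke at J2  (J2 flow already set via bond 5)
bond 4 stroke at J3  (J3: bond 2 brought flow, rest push out)

β0 →TF1
β1 →J2
β2 →J2
β3 →J1
β4 →J3
β5 →I1
β6 →R2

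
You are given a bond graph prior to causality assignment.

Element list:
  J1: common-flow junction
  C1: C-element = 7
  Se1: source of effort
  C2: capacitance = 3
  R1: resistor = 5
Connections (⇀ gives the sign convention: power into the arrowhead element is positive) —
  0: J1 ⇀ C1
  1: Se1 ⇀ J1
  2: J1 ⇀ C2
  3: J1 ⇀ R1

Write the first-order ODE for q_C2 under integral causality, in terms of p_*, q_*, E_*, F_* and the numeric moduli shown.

β1 stroke at J1  (Se1 fixes effort; stroke away)
β0 stroke at J1  (prefer integral on C1)
β2 stroke at J1  (C2: C, integral causality)
β3 stroke at R1  (J1 needs exactly one f-in)

dq_C2/dt = E_Se1/5 - q_C1/35 - q_C2/15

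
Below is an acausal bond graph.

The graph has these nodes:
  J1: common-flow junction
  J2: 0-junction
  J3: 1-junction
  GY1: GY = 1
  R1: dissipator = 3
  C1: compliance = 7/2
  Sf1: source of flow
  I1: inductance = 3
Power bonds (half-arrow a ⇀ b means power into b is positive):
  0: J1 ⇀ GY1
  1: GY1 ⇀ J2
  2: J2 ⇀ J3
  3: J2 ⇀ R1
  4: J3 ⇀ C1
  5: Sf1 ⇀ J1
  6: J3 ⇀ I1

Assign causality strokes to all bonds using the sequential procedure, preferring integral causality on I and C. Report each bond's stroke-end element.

β0 |J1
β1 |J2
β2 |J3
β3 |R1
β4 |J3
β5 |Sf1
β6 |I1

b5 stroke→Sf1  (Sf1 (Sf) sets flow on bond)
b0 stroke→J1  (common-f at J1 fixed by 5)
b1 stroke→J2  (GY GY1: same side as bond 0)
b2 stroke→J3  (common-e at J2 fixed by 1)
b3 stroke→R1  (0-jn J2 has e-setter on 1)
b4 stroke→J3  (C1: C, integral causality)
b6 stroke→I1  (J3: last free bond brings flow in)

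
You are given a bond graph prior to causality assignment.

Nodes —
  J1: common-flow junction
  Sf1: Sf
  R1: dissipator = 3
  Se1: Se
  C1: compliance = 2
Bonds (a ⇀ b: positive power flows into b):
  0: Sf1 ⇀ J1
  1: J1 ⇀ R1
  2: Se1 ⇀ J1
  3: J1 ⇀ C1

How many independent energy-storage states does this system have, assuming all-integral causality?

1  (C1 all integral)

bond 0 stroke at Sf1  (Sf1: flow source, stroke at near end)
bond 2 stroke at J1  (Se1 fixes effort; stroke away)
bond 1 stroke at J1  (1-jn J1 has f-setter on 0)
bond 3 stroke at J1  (1-jn J1 has f-setter on 0)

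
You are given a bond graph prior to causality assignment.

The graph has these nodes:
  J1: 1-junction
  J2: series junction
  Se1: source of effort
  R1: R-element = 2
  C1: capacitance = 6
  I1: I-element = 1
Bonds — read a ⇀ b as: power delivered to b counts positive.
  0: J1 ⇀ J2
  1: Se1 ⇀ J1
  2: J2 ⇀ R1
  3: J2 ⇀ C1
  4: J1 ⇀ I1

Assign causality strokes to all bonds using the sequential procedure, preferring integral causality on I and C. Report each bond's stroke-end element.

#0 stroke→J1
#1 stroke→J1
#2 stroke→J2
#3 stroke→J2
#4 stroke→I1

#1 stroke→J1  (Se1: effort source, stroke at far end)
#3 stroke→J2  (C1: C, integral causality)
#4 stroke→I1  (I1 integral (f out))
#0 stroke→J1  (J1 flow already set via bond 4)
#2 stroke→J2  (1-jn J2 has f-setter on 0)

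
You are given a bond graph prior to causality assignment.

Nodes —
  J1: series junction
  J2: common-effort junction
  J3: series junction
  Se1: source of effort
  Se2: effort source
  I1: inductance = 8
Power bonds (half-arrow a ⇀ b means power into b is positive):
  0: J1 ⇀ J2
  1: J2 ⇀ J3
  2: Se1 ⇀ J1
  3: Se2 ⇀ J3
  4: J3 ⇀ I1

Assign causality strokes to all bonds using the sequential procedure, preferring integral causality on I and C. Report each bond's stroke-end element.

b0 |J2
b1 |J3
b2 |J1
b3 |J3
b4 |I1

bond 2 stroke at J1  (Se1: effort source, stroke at far end)
bond 3 stroke at J3  (source Se2 imposes e)
bond 0 stroke at J2  (J1 needs exactly one f-in)
bond 1 stroke at J3  (0-jn J2 has e-setter on 0)
bond 4 stroke at I1  (J3 needs exactly one f-in)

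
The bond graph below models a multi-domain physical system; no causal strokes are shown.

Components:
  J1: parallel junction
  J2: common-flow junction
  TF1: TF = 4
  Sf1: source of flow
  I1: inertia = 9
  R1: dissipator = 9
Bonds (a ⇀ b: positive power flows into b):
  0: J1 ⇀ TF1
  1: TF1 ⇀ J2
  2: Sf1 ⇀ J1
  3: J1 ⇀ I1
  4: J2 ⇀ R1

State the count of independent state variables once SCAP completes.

#2 |Sf1  (Sf1: flow source, stroke at near end)
#3 |I1  (I1 integral (f out))
#0 |J1  (closing 0-jn rule on J1)
#1 |TF1  (through TF1, causality passes straight; one stroke at TF1)
#4 |J2  (J2: bond 1 brought flow, rest push out)

1  (I1 all integral)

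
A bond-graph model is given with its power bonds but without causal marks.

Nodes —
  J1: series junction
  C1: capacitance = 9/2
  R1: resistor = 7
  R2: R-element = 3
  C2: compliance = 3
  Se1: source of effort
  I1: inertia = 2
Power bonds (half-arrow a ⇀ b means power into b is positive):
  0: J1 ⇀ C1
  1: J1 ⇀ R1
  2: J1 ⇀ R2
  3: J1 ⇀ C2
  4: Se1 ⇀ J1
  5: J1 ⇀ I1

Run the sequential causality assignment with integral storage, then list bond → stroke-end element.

β0 →J1
β1 →J1
β2 →J1
β3 →J1
β4 →J1
β5 →I1

β4 stroke at J1  (Se1: effort source, stroke at far end)
β0 stroke at J1  (C1: C, integral causality)
β3 stroke at J1  (C2 outputs effort q/C2)
β5 stroke at I1  (prefer integral on I1)
β1 stroke at J1  (J1: bond 5 brought flow, rest push out)
β2 stroke at J1  (J1: bond 5 brought flow, rest push out)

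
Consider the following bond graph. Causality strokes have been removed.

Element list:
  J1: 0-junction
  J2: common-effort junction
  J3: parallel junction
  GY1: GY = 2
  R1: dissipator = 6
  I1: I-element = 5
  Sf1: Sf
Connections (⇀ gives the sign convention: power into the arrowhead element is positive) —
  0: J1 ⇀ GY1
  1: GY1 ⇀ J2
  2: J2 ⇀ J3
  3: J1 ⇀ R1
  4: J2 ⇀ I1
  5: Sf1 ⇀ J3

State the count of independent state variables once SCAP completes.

1  (I1 all integral)

β5 |Sf1  (Sf1 (Sf) sets flow on bond)
β2 |J3  (only one effort-in slot at J3)
β4 |I1  (I1: I, integral causality)
β1 |J2  (J2: last free bond brings effort in)
β0 |J1  (GY1 both-in/both-out from 1)
β3 |R1  (J1: bond 0 brought effort, rest push out)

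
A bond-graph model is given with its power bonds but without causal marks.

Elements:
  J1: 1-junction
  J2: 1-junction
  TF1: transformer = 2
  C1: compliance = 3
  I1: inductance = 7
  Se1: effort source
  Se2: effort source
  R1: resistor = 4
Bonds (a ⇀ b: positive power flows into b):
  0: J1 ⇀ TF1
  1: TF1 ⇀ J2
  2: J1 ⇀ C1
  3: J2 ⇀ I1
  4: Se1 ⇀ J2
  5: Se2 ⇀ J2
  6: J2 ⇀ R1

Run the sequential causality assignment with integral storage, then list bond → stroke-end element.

#4 stroke→J2  (Se1 (Se) sets effort on bond)
#5 stroke→J2  (Se2: effort source, stroke at far end)
#2 stroke→J1  (prefer integral on C1)
#0 stroke→TF1  (J1: last free bond brings flow in)
#1 stroke→J2  (TF TF1: opposite of bond 0)
#3 stroke→I1  (I1: I, integral causality)
#6 stroke→J2  (common-f at J2 fixed by 3)

b0 →TF1
b1 →J2
b2 →J1
b3 →I1
b4 →J2
b5 →J2
b6 →J2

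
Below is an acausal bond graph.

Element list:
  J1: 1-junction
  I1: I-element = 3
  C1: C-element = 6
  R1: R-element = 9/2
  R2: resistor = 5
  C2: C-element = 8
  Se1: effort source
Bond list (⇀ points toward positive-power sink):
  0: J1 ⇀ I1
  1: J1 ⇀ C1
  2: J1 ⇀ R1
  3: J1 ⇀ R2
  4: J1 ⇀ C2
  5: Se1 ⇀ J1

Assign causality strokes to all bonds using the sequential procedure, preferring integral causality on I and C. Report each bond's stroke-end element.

b0 stroke at I1
b1 stroke at J1
b2 stroke at J1
b3 stroke at J1
b4 stroke at J1
b5 stroke at J1

bond 5 →J1  (Se1 (Se) sets effort on bond)
bond 0 →I1  (I1 integral (f out))
bond 1 →J1  (1-jn J1 has f-setter on 0)
bond 2 →J1  (1-jn J1 has f-setter on 0)
bond 3 →J1  (J1 flow already set via bond 0)
bond 4 →J1  (common-f at J1 fixed by 0)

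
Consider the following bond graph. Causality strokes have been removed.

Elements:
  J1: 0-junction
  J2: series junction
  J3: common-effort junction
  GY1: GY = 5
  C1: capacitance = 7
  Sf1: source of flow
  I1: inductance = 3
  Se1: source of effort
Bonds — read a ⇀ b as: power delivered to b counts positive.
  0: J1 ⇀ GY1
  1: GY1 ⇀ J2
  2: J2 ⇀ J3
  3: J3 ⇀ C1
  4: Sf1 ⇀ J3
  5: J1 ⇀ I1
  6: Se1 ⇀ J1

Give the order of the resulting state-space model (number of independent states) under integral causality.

#4 →Sf1  (source Sf1 imposes f)
#6 →J1  (Se1: effort source, stroke at far end)
#0 →GY1  (0-jn J1 has e-setter on 6)
#5 →I1  (J1 effort already set via bond 6)
#1 →GY1  (GY GY1: same side as bond 0)
#2 →J2  (J2 flow already set via bond 1)
#3 →J3  (only one effort-in slot at J3)

2  (C1, I1 all integral)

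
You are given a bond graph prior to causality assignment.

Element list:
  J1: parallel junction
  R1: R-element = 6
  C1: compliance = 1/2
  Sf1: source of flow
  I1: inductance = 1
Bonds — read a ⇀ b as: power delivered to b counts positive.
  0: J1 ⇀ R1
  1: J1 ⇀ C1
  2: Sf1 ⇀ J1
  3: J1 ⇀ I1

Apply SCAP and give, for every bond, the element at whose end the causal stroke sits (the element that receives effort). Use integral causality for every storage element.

bond 2 stroke→Sf1  (Sf1 fixes flow; stroke at Sf1)
bond 1 stroke→J1  (C1: C, integral causality)
bond 0 stroke→R1  (0-jn J1 has e-setter on 1)
bond 3 stroke→I1  (0-jn J1 has e-setter on 1)

β0 stroke at R1
β1 stroke at J1
β2 stroke at Sf1
β3 stroke at I1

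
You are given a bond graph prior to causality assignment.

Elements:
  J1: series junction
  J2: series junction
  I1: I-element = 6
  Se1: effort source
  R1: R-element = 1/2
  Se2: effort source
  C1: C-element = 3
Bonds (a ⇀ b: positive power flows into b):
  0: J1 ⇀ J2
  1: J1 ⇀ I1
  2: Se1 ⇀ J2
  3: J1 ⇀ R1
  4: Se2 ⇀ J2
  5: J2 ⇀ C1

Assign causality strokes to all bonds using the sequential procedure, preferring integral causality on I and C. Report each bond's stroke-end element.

#2 →J2  (Se1: effort source, stroke at far end)
#4 →J2  (source Se2 imposes e)
#1 →I1  (I1 integral (f out))
#0 →J1  (J1: bond 1 brought flow, rest push out)
#3 →J1  (J1: bond 1 brought flow, rest push out)
#5 →J2  (J2 flow already set via bond 0)

β0 stroke at J1
β1 stroke at I1
β2 stroke at J2
β3 stroke at J1
β4 stroke at J2
β5 stroke at J2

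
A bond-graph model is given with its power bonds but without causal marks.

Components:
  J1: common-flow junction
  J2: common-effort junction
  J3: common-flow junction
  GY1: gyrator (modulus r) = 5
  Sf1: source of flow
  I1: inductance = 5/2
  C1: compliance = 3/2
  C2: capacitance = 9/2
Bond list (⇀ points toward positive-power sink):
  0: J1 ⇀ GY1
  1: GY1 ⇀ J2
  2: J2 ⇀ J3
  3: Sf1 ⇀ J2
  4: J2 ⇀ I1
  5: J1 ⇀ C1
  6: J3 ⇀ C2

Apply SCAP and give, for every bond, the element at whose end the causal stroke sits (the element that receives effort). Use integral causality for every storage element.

bond 0 stroke at GY1
bond 1 stroke at GY1
bond 2 stroke at J2
bond 3 stroke at Sf1
bond 4 stroke at I1
bond 5 stroke at J1
bond 6 stroke at J3

#3 stroke at Sf1  (source Sf1 imposes f)
#4 stroke at I1  (I1 integral (f out))
#5 stroke at J1  (C1 integral (e out))
#0 stroke at GY1  (J1 needs exactly one f-in)
#1 stroke at GY1  (GY GY1: same side as bond 0)
#2 stroke at J2  (J2: last free bond brings effort in)
#6 stroke at J3  (J3: bond 2 brought flow, rest push out)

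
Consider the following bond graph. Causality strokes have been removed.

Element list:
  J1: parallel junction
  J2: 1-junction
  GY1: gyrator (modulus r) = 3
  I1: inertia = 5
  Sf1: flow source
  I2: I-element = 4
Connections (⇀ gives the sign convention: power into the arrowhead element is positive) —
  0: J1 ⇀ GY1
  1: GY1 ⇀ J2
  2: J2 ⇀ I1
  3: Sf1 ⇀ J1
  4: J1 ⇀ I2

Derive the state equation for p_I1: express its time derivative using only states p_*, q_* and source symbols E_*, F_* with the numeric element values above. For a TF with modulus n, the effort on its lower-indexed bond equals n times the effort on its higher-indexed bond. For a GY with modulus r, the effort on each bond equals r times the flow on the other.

dp_I1/dt = 3*F_Sf1 - 3*p_I2/4

#3 |Sf1  (source Sf1 imposes f)
#2 |I1  (I1 outputs flow p/I1)
#1 |J2  (J2 flow already set via bond 2)
#0 |J1  (GY GY1: same side as bond 1)
#4 |I2  (0-jn J1 has e-setter on 0)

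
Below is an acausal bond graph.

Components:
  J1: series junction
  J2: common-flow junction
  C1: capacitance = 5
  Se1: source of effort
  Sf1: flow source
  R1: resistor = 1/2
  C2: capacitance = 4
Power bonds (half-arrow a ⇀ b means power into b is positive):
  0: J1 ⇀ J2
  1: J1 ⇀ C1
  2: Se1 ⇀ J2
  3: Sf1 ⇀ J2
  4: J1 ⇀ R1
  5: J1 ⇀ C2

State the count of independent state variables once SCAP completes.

bond 2 →J2  (source Se1 imposes e)
bond 3 →Sf1  (Sf1: flow source, stroke at near end)
bond 0 →J2  (J2 flow already set via bond 3)
bond 1 →J1  (J1 flow already set via bond 0)
bond 4 →J1  (J1 flow already set via bond 0)
bond 5 →J1  (J1 flow already set via bond 0)

2  (C1, C2 all integral)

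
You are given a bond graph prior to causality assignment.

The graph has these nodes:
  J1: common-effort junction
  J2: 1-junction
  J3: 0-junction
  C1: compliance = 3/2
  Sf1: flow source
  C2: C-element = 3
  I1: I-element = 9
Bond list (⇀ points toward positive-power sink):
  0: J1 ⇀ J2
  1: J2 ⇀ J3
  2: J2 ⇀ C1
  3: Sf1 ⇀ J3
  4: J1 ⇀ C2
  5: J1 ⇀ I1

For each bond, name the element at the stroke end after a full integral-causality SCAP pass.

bond 3 →Sf1  (Sf1 fixes flow; stroke at Sf1)
bond 1 →J3  (J3 needs exactly one e-in)
bond 0 →J2  (1-jn J2 has f-setter on 1)
bond 2 →J2  (1-jn J2 has f-setter on 1)
bond 4 →J1  (C2 integral (e out))
bond 5 →I1  (J1: bond 4 brought effort, rest push out)

bond 0 stroke at J2
bond 1 stroke at J3
bond 2 stroke at J2
bond 3 stroke at Sf1
bond 4 stroke at J1
bond 5 stroke at I1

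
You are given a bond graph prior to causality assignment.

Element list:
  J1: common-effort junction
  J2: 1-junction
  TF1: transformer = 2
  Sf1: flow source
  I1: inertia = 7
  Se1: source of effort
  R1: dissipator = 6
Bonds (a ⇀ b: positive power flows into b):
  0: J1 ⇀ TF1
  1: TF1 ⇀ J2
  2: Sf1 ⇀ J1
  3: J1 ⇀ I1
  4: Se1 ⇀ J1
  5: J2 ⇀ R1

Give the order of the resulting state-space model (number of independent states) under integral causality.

1  (I1 all integral)

#2 →Sf1  (Sf1 (Sf) sets flow on bond)
#4 →J1  (Se1: effort source, stroke at far end)
#0 →TF1  (J1 effort already set via bond 4)
#3 →I1  (J1 effort already set via bond 4)
#1 →J2  (TF1: transformer flips bond 0)
#5 →R1  (closing 1-jn rule on J2)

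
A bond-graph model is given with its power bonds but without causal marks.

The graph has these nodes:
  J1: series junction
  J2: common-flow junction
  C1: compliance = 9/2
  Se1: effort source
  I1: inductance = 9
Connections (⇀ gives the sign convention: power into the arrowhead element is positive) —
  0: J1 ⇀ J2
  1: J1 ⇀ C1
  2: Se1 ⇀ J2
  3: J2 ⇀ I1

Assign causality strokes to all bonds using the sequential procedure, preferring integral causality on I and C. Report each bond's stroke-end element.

#2 stroke at J2  (Se1: effort source, stroke at far end)
#1 stroke at J1  (C1: C, integral causality)
#0 stroke at J2  (only one flow-in slot at J1)
#3 stroke at I1  (only one flow-in slot at J2)

β0 →J2
β1 →J1
β2 →J2
β3 →I1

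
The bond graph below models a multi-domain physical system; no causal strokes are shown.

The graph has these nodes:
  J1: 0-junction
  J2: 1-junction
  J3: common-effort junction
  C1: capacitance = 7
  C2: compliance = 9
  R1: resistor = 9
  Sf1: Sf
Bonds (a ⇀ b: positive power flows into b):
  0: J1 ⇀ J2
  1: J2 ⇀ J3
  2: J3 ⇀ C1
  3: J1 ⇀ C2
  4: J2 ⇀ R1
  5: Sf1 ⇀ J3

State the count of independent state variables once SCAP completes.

β5 stroke→Sf1  (Sf1 fixes flow; stroke at Sf1)
β2 stroke→J3  (C1 integral (e out))
β1 stroke→J2  (0-jn J3 has e-setter on 2)
β3 stroke→J1  (C2: C, integral causality)
β0 stroke→J2  (J1: bond 3 brought effort, rest push out)
β4 stroke→R1  (closing 1-jn rule on J2)

2  (C1, C2 all integral)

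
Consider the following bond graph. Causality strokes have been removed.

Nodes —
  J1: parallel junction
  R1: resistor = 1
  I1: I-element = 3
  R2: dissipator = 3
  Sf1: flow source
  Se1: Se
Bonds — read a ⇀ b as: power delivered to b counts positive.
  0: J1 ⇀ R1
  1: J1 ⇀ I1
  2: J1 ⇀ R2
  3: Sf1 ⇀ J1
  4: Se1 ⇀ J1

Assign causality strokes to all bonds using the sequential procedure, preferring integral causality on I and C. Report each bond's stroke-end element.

β0 stroke at R1
β1 stroke at I1
β2 stroke at R2
β3 stroke at Sf1
β4 stroke at J1

β3 →Sf1  (Sf1 (Sf) sets flow on bond)
β4 →J1  (Se1 (Se) sets effort on bond)
β0 →R1  (0-jn J1 has e-setter on 4)
β1 →I1  (common-e at J1 fixed by 4)
β2 →R2  (J1: bond 4 brought effort, rest push out)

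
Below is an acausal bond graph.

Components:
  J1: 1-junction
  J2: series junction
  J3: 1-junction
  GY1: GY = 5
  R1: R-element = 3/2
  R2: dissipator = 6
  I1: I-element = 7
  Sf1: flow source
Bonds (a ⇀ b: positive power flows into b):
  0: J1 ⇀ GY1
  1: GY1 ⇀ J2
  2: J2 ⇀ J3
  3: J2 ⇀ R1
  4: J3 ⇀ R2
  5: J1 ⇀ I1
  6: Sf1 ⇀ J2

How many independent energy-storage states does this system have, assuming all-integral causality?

1  (I1 all integral)

#6 |Sf1  (source Sf1 imposes f)
#1 |J2  (1-jn J2 has f-setter on 6)
#2 |J2  (common-f at J2 fixed by 6)
#3 |J2  (1-jn J2 has f-setter on 6)
#4 |J3  (common-f at J3 fixed by 2)
#0 |J1  (GY GY1: same side as bond 1)
#5 |I1  (only one flow-in slot at J1)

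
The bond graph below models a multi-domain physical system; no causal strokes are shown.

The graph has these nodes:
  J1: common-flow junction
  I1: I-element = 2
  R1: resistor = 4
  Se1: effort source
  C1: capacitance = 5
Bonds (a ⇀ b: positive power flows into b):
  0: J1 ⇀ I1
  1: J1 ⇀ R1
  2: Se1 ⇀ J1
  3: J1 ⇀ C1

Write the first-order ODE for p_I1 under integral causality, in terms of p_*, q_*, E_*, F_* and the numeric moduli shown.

dp_I1/dt = E_Se1 - 2*p_I1 - q_C1/5

#2 →J1  (Se1: effort source, stroke at far end)
#0 →I1  (prefer integral on I1)
#1 →J1  (common-f at J1 fixed by 0)
#3 →J1  (J1: bond 0 brought flow, rest push out)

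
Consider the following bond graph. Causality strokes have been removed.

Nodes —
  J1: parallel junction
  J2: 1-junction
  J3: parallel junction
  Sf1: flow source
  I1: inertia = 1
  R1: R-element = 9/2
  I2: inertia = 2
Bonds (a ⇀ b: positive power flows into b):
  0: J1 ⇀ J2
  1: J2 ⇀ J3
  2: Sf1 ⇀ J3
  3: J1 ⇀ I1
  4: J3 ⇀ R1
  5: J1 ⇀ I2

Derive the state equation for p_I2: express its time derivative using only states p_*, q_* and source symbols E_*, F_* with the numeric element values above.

#2 stroke→Sf1  (Sf1 (Sf) sets flow on bond)
#3 stroke→I1  (I1 outputs flow p/I1)
#5 stroke→I2  (I2: I, integral causality)
#0 stroke→J1  (only one effort-in slot at J1)
#1 stroke→J2  (J2: bond 0 brought flow, rest push out)
#4 stroke→J3  (J3 needs exactly one e-in)

dp_I2/dt = 9*F_Sf1/2 - 9*p_I1/2 - 9*p_I2/4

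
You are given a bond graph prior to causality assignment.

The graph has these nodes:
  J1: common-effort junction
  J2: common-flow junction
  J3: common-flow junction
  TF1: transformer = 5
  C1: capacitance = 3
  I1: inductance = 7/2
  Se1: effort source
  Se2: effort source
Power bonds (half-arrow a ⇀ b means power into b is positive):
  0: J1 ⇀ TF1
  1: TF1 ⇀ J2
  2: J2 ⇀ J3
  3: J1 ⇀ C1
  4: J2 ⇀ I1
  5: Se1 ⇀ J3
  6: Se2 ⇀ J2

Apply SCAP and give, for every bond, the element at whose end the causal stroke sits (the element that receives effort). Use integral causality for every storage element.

bond 5 |J3  (Se1 (Se) sets effort on bond)
bond 6 |J2  (Se2 fixes effort; stroke away)
bond 2 |J2  (J3 needs exactly one f-in)
bond 3 |J1  (C1 outputs effort q/C1)
bond 0 |TF1  (J1 effort already set via bond 3)
bond 1 |J2  (TF1 one-in-one-out from 0)
bond 4 |I1  (closing 1-jn rule on J2)

b0 stroke→TF1
b1 stroke→J2
b2 stroke→J2
b3 stroke→J1
b4 stroke→I1
b5 stroke→J3
b6 stroke→J2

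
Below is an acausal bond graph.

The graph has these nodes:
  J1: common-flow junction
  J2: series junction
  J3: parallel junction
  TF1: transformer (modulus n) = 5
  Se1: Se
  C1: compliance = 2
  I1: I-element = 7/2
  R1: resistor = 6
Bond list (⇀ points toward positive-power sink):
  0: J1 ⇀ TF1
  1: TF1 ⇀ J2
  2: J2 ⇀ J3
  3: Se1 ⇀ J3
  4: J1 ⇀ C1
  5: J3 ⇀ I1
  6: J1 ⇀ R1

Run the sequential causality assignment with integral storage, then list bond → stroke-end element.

bond 3 →J3  (source Se1 imposes e)
bond 2 →J2  (0-jn J3 has e-setter on 3)
bond 5 →I1  (J3: bond 3 brought effort, rest push out)
bond 1 →TF1  (J2 needs exactly one f-in)
bond 0 →J1  (through TF1, causality passes straight; one stroke at TF1)
bond 4 →J1  (C1 integral (e out))
bond 6 →R1  (J1 needs exactly one f-in)

β0 stroke→J1
β1 stroke→TF1
β2 stroke→J2
β3 stroke→J3
β4 stroke→J1
β5 stroke→I1
β6 stroke→R1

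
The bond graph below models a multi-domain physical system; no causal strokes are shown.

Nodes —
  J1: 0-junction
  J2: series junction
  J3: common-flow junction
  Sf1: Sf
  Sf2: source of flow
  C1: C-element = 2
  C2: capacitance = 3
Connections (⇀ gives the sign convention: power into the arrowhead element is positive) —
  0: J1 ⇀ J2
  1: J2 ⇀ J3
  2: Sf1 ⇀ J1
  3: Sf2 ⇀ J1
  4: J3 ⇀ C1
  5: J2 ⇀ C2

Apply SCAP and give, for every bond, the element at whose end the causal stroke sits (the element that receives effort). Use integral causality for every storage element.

b2 stroke→Sf1  (Sf1 (Sf) sets flow on bond)
b3 stroke→Sf2  (Sf2 (Sf) sets flow on bond)
b0 stroke→J1  (closing 0-jn rule on J1)
b1 stroke→J2  (common-f at J2 fixed by 0)
b5 stroke→J2  (J2: bond 0 brought flow, rest push out)
b4 stroke→J3  (J3: bond 1 brought flow, rest push out)

bond 0 stroke at J1
bond 1 stroke at J2
bond 2 stroke at Sf1
bond 3 stroke at Sf2
bond 4 stroke at J3
bond 5 stroke at J2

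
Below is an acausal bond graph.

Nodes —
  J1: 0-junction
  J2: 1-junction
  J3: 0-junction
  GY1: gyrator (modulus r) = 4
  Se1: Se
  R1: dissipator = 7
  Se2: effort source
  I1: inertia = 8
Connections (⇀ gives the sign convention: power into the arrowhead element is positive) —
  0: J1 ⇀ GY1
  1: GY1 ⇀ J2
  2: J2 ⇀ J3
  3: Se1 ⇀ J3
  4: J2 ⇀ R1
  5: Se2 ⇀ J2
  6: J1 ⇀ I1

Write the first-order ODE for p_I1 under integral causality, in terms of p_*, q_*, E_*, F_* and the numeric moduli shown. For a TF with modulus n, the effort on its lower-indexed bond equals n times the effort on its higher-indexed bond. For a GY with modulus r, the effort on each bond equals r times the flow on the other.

β3 stroke at J3  (Se1: effort source, stroke at far end)
β5 stroke at J2  (Se2 fixes effort; stroke away)
β2 stroke at J2  (0-jn J3 has e-setter on 3)
β6 stroke at I1  (prefer integral on I1)
β0 stroke at J1  (J1: last free bond brings effort in)
β1 stroke at J2  (through GY1, causality inverts; strokes same side of GY1)
β4 stroke at R1  (J2 needs exactly one f-in)

dp_I1/dt = -4*E_Se1/7 + 4*E_Se2/7 - 2*p_I1/7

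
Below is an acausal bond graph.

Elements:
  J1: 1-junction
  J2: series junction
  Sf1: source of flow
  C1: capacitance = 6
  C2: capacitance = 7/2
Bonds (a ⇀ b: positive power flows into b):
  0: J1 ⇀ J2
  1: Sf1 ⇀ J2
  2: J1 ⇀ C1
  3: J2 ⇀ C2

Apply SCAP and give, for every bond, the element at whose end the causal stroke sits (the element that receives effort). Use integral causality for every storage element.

#0 stroke at J2
#1 stroke at Sf1
#2 stroke at J1
#3 stroke at J2

β1 stroke at Sf1  (Sf1 fixes flow; stroke at Sf1)
β0 stroke at J2  (common-f at J2 fixed by 1)
β3 stroke at J2  (1-jn J2 has f-setter on 1)
β2 stroke at J1  (common-f at J1 fixed by 0)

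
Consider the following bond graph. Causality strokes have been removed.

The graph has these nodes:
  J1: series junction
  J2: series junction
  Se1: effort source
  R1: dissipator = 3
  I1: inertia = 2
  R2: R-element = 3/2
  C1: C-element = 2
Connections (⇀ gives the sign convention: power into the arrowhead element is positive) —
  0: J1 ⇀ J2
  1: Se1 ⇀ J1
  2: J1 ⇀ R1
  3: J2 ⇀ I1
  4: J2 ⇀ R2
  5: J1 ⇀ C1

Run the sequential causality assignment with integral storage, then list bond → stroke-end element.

bond 0 |J2
bond 1 |J1
bond 2 |J1
bond 3 |I1
bond 4 |J2
bond 5 |J1

β1 stroke at J1  (source Se1 imposes e)
β3 stroke at I1  (I1 integral (f out))
β0 stroke at J2  (common-f at J2 fixed by 3)
β4 stroke at J2  (J2: bond 3 brought flow, rest push out)
β2 stroke at J1  (J1 flow already set via bond 0)
β5 stroke at J1  (common-f at J1 fixed by 0)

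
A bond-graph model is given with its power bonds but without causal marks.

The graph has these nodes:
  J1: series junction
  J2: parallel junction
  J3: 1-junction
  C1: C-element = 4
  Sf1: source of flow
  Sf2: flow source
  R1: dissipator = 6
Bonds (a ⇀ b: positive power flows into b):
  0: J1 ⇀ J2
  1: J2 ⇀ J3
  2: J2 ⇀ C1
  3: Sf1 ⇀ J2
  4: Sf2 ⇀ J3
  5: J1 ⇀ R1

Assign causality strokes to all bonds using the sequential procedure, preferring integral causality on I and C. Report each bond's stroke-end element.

#3 →Sf1  (Sf1 (Sf) sets flow on bond)
#4 →Sf2  (Sf2: flow source, stroke at near end)
#1 →J3  (1-jn J3 has f-setter on 4)
#2 →J2  (prefer integral on C1)
#0 →J1  (J2 effort already set via bond 2)
#5 →R1  (closing 1-jn rule on J1)

bond 0 stroke at J1
bond 1 stroke at J3
bond 2 stroke at J2
bond 3 stroke at Sf1
bond 4 stroke at Sf2
bond 5 stroke at R1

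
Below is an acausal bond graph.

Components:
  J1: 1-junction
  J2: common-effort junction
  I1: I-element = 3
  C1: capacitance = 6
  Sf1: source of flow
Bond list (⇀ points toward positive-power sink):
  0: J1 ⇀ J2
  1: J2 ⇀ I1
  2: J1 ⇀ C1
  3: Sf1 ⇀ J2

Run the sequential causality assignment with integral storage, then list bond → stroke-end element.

#0 stroke→J2
#1 stroke→I1
#2 stroke→J1
#3 stroke→Sf1

β3 stroke at Sf1  (Sf1: flow source, stroke at near end)
β1 stroke at I1  (I1 outputs flow p/I1)
β0 stroke at J2  (J2: last free bond brings effort in)
β2 stroke at J1  (J1 flow already set via bond 0)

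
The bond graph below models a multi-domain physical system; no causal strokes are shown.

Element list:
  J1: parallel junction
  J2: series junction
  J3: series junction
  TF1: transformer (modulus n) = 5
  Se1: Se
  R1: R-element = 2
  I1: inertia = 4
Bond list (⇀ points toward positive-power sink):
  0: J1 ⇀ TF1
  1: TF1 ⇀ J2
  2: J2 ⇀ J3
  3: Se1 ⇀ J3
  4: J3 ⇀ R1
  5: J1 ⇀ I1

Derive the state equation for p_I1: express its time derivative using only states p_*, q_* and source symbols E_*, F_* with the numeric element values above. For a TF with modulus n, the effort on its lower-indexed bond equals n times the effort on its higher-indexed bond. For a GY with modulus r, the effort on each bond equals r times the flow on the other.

b3 →J3  (Se1: effort source, stroke at far end)
b5 →I1  (prefer integral on I1)
b0 →J1  (closing 0-jn rule on J1)
b1 →TF1  (TF1: transformer flips bond 0)
b2 →J2  (1-jn J2 has f-setter on 1)
b4 →J3  (1-jn J3 has f-setter on 2)

dp_I1/dt = -5*E_Se1 - 25*p_I1/2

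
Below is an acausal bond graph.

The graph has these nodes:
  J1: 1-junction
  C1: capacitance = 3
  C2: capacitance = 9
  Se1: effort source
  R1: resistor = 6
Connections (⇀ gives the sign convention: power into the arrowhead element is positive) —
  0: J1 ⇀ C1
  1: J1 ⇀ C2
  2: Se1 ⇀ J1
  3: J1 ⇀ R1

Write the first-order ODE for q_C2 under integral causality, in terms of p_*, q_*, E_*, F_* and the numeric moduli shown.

dq_C2/dt = E_Se1/6 - q_C1/18 - q_C2/54

β2 stroke→J1  (source Se1 imposes e)
β0 stroke→J1  (prefer integral on C1)
β1 stroke→J1  (C2 outputs effort q/C2)
β3 stroke→R1  (J1 needs exactly one f-in)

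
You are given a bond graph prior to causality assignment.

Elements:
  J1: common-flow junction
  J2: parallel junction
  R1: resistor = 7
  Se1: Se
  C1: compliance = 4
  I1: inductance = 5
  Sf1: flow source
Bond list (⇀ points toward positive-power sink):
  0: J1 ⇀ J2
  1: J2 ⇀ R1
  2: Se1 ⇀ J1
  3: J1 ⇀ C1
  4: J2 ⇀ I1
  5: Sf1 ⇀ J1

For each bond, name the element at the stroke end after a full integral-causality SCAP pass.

#2 stroke→J1  (Se1: effort source, stroke at far end)
#5 stroke→Sf1  (source Sf1 imposes f)
#0 stroke→J1  (J1: bond 5 brought flow, rest push out)
#3 stroke→J1  (1-jn J1 has f-setter on 5)
#4 stroke→I1  (I1: I, integral causality)
#1 stroke→J2  (only one effort-in slot at J2)

β0 →J1
β1 →J2
β2 →J1
β3 →J1
β4 →I1
β5 →Sf1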